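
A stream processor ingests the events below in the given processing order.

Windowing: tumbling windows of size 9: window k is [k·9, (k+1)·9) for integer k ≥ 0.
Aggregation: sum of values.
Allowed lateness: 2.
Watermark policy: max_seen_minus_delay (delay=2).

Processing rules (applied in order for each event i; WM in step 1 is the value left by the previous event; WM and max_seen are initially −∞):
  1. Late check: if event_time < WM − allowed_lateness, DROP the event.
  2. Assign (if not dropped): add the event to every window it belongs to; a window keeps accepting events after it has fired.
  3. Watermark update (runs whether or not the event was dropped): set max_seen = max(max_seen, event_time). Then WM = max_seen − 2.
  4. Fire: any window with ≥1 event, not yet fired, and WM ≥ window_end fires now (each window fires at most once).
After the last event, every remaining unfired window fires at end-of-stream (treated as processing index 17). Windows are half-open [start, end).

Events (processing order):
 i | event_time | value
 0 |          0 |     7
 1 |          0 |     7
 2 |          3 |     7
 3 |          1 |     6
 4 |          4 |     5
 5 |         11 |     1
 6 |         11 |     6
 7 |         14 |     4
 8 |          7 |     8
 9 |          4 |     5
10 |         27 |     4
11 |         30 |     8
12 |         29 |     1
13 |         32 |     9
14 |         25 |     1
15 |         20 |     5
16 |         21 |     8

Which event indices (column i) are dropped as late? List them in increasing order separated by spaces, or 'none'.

i=0 t=0 v=7: → [0,9); WM=-2
i=1 t=0 v=7: → [0,9); WM=-2
i=2 t=3 v=7: → [0,9); WM=1
i=3 t=1 v=6: → [0,9); WM=1
i=4 t=4 v=5: → [0,9); WM=2
i=5 t=11 v=1: → [9,18); WM=9; [0,9) fires=32
i=6 t=11 v=6: → [9,18); WM=9
i=7 t=14 v=4: → [9,18); WM=12
i=8 t=7 v=8: DROP (t<12-2); WM=12
i=9 t=4 v=5: DROP (t<12-2); WM=12
i=10 t=27 v=4: → [27,36); WM=25; [9,18) fires=11
i=11 t=30 v=8: → [27,36); WM=28
i=12 t=29 v=1: → [27,36); WM=28
i=13 t=32 v=9: → [27,36); WM=30
i=14 t=25 v=1: DROP (t<30-2); WM=30
i=15 t=20 v=5: DROP (t<30-2); WM=30
i=16 t=21 v=8: DROP (t<30-2); WM=30

8 9 14 15 16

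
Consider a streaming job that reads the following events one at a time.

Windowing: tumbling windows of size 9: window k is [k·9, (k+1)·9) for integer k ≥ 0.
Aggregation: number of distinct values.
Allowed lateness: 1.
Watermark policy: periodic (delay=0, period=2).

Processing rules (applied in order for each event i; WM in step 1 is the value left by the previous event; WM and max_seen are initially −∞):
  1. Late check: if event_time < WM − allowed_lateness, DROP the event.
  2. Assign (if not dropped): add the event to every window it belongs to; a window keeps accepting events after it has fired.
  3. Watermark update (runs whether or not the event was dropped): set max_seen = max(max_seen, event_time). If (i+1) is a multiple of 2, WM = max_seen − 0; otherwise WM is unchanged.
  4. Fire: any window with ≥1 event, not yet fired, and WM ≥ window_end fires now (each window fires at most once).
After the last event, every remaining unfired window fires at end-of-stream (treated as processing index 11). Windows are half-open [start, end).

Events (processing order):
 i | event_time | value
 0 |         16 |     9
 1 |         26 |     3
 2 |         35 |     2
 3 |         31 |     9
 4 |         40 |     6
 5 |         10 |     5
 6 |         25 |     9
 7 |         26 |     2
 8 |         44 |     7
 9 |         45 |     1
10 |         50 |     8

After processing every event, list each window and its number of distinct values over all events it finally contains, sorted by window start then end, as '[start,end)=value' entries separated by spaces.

i=0 t=16 v=9: → [9,18); WM=−∞
i=1 t=26 v=3: → [18,27); WM=26; [9,18) fires=1
i=2 t=35 v=2: → [27,36); WM=26
i=3 t=31 v=9: → [27,36); WM=35; [18,27) fires=1
i=4 t=40 v=6: → [36,45); WM=35
i=5 t=10 v=5: DROP (t<35-1); WM=40; [27,36) fires=2
i=6 t=25 v=9: DROP (t<40-1); WM=40
i=7 t=26 v=2: DROP (t<40-1); WM=40
i=8 t=44 v=7: → [36,45); WM=40
i=9 t=45 v=1: → [45,54); WM=45; [36,45) fires=2
i=10 t=50 v=8: → [45,54); WM=45

[9,18)=1 [18,27)=1 [27,36)=2 [36,45)=2 [45,54)=2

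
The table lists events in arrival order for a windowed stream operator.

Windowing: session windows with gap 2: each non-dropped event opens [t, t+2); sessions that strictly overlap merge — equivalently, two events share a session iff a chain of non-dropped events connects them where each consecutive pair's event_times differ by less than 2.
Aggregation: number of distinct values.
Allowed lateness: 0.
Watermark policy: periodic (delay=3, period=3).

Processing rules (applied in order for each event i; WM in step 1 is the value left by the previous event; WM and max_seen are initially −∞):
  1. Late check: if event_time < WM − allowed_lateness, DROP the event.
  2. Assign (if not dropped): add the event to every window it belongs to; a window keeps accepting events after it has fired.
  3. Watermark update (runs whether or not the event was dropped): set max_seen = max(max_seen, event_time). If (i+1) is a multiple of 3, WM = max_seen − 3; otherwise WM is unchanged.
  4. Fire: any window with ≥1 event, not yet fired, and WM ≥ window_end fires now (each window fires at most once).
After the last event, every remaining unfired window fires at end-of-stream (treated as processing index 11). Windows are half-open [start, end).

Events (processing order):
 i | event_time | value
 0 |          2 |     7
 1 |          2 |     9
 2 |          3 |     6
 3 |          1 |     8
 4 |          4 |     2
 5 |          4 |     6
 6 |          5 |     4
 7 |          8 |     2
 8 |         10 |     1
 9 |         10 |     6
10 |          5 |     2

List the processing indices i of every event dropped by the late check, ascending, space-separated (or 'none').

10

i=0 t=2 v=7: → [2,4); WM=−∞
i=1 t=2 v=9: → [2,4); WM=−∞
i=2 t=3 v=6: → [2,5); WM=0
i=3 t=1 v=8: → [1,5); WM=0
i=4 t=4 v=2: → [1,6); WM=0
i=5 t=4 v=6: → [1,6); WM=1
i=6 t=5 v=4: → [1,7); WM=1
i=7 t=8 v=2: → [8,10); WM=1
i=8 t=10 v=1: → [10,12); WM=7
i=9 t=10 v=6: → [10,12); WM=7
i=10 t=5 v=2: DROP (t<7-0); WM=7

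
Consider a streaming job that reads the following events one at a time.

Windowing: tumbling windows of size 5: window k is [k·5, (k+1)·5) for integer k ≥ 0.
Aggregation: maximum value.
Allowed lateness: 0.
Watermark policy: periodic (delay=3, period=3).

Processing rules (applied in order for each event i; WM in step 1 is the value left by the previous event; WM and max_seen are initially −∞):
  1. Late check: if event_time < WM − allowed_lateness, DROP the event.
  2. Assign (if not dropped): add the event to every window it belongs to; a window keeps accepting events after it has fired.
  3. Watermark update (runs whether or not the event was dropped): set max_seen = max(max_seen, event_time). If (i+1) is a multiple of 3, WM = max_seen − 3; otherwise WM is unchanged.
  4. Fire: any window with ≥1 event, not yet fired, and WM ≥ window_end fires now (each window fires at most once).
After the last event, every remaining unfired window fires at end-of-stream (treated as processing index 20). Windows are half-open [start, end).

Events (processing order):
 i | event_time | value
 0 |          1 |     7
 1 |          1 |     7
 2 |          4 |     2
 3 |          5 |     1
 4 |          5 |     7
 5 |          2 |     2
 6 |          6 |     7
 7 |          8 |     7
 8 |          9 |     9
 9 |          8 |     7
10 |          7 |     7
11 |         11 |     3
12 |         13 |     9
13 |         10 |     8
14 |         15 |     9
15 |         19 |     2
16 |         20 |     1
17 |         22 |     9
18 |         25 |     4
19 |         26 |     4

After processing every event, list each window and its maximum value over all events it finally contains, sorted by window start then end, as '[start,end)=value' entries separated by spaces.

[0,5)=7 [5,10)=9 [10,15)=9 [15,20)=9 [20,25)=9 [25,30)=4

i=0 t=1 v=7: → [0,5); WM=−∞
i=1 t=1 v=7: → [0,5); WM=−∞
i=2 t=4 v=2: → [0,5); WM=1
i=3 t=5 v=1: → [5,10); WM=1
i=4 t=5 v=7: → [5,10); WM=1
i=5 t=2 v=2: → [0,5); WM=2
i=6 t=6 v=7: → [5,10); WM=2
i=7 t=8 v=7: → [5,10); WM=2
i=8 t=9 v=9: → [5,10); WM=6; [0,5) fires=7
i=9 t=8 v=7: → [5,10); WM=6
i=10 t=7 v=7: → [5,10); WM=6
i=11 t=11 v=3: → [10,15); WM=8
i=12 t=13 v=9: → [10,15); WM=8
i=13 t=10 v=8: → [10,15); WM=8
i=14 t=15 v=9: → [15,20); WM=12; [5,10) fires=9
i=15 t=19 v=2: → [15,20); WM=12
i=16 t=20 v=1: → [20,25); WM=12
i=17 t=22 v=9: → [20,25); WM=19; [10,15) fires=9
i=18 t=25 v=4: → [25,30); WM=19
i=19 t=26 v=4: → [25,30); WM=19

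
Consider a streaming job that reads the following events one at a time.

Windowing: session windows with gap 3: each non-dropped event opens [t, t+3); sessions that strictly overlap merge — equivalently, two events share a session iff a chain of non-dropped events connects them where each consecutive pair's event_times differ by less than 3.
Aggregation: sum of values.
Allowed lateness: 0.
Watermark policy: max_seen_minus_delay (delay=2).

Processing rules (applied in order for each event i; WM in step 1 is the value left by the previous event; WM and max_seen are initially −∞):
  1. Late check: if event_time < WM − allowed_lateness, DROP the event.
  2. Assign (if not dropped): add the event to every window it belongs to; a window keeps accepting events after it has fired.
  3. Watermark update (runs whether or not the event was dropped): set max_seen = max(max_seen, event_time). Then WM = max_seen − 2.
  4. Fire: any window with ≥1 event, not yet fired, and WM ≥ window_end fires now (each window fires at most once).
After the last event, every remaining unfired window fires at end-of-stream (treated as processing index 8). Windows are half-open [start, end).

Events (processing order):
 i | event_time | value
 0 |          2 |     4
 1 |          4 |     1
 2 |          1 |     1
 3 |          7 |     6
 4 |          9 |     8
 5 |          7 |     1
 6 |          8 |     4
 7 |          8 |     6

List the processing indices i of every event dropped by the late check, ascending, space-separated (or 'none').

2

i=0 t=2 v=4: → [2,5); WM=0
i=1 t=4 v=1: → [2,7); WM=2
i=2 t=1 v=1: DROP (t<2-0); WM=2
i=3 t=7 v=6: → [7,10); WM=5
i=4 t=9 v=8: → [7,12); WM=7
i=5 t=7 v=1: → [7,12); WM=7
i=6 t=8 v=4: → [7,12); WM=7
i=7 t=8 v=6: → [7,12); WM=7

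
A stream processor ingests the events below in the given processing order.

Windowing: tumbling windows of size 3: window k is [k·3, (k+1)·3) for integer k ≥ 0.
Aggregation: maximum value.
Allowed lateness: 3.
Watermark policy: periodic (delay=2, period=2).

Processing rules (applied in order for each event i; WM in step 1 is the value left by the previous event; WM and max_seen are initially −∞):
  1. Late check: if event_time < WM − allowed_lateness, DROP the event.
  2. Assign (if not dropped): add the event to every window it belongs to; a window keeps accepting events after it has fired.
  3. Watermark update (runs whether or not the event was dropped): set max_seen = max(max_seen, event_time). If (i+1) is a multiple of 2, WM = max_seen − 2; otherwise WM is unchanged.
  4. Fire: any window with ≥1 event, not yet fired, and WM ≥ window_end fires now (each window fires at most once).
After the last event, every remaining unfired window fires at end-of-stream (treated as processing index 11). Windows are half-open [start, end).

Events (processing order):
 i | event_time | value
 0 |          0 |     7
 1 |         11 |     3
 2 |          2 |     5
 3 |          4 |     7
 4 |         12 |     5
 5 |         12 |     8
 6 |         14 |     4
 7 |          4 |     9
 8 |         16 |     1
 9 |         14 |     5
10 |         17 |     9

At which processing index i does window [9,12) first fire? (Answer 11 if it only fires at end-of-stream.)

7

i=0 t=0 v=7: → [0,3); WM=−∞
i=1 t=11 v=3: → [9,12); WM=9; [0,3) fires=7
i=2 t=2 v=5: DROP (t<9-3); WM=9
i=3 t=4 v=7: DROP (t<9-3); WM=9
i=4 t=12 v=5: → [12,15); WM=9
i=5 t=12 v=8: → [12,15); WM=10
i=6 t=14 v=4: → [12,15); WM=10
i=7 t=4 v=9: DROP (t<10-3); WM=12; [9,12) fires=3
i=8 t=16 v=1: → [15,18); WM=12
i=9 t=14 v=5: → [12,15); WM=14
i=10 t=17 v=9: → [15,18); WM=14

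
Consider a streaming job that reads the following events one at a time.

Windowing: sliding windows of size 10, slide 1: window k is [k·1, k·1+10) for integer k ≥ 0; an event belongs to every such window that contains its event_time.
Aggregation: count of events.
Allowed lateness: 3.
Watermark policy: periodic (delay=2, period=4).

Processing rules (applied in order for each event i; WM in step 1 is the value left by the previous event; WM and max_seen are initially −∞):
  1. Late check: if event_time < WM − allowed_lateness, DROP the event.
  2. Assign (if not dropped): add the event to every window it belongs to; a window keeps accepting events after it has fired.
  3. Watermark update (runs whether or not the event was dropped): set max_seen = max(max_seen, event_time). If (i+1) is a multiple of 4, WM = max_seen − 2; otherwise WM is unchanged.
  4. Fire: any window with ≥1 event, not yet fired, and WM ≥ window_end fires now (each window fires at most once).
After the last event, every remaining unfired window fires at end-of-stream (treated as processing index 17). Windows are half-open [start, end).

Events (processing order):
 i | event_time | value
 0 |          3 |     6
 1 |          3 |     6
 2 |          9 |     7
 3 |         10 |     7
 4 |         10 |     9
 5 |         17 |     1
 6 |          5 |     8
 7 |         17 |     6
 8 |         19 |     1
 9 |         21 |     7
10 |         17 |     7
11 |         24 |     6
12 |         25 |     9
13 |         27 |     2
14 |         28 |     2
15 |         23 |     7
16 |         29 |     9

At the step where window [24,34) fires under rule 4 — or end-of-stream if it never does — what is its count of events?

5

i=0 t=3 v=6: → [3,13),[2,12),[1,11),[0,10); WM=−∞
i=1 t=3 v=6: → [3,13),[2,12),[1,11),[0,10); WM=−∞
i=2 t=9 v=7: → [9,19),[8,18),[7,17),[6,16),[5,15),[4,14),[3,13),[2,12),[1,11),[0,10); WM=−∞
i=3 t=10 v=7: → [10,20),[9,19),[8,18),[7,17),[6,16),[5,15),[4,14),[3,13),[2,12),[1,11); WM=8
i=4 t=10 v=9: → [10,20),[9,19),[8,18),[7,17),[6,16),[5,15),[4,14),[3,13),[2,12),[1,11); WM=8
i=5 t=17 v=1: → [17,27),[16,26),[15,25),[14,24),[13,23),[12,22),[11,21),[10,20),[9,19),[8,18); WM=8
i=6 t=5 v=8: → [5,15),[4,14),[3,13),[2,12),[1,11),[0,10); WM=8
i=7 t=17 v=6: → [17,27),[16,26),[15,25),[14,24),[13,23),[12,22),[11,21),[10,20),[9,19),[8,18); WM=15; [0,10) fires=4 [1,11) fires=6 [2,12) fires=6 [3,13) fires=6 [4,14) fires=4 [5,15) fires=4
i=8 t=19 v=1: → [19,29),[18,28),[17,27),[16,26),[15,25),[14,24),[13,23),[12,22),[11,21),[10,20); WM=15
i=9 t=21 v=7: → [21,31),[20,30),[19,29),[18,28),[17,27),[16,26),[15,25),[14,24),[13,23),[12,22); WM=15
i=10 t=17 v=7: → [17,27),[16,26),[15,25),[14,24),[13,23),[12,22),[11,21),[10,20),[9,19),[8,18); WM=15
i=11 t=24 v=6: → [24,34),[23,33),[22,32),[21,31),[20,30),[19,29),[18,28),[17,27),[16,26),[15,25); WM=22; [6,16) fires=3 [7,17) fires=3 [8,18) fires=6 [9,19) fires=6 [10,20) fires=6 [11,21) fires=4 [12,22) fires=5
i=12 t=25 v=9: → [25,35),[24,34),[23,33),[22,32),[21,31),[20,30),[19,29),[18,28),[17,27),[16,26); WM=22
i=13 t=27 v=2: → [27,37),[26,36),[25,35),[24,34),[23,33),[22,32),[21,31),[20,30),[19,29),[18,28); WM=22
i=14 t=28 v=2: → [28,38),[27,37),[26,36),[25,35),[24,34),[23,33),[22,32),[21,31),[20,30),[19,29); WM=22
i=15 t=23 v=7: → [23,33),[22,32),[21,31),[20,30),[19,29),[18,28),[17,27),[16,26),[15,25),[14,24); WM=26; [13,23) fires=5 [14,24) fires=6 [15,25) fires=7 [16,26) fires=8
i=16 t=29 v=9: → [29,39),[28,38),[27,37),[26,36),[25,35),[24,34),[23,33),[22,32),[21,31),[20,30); WM=26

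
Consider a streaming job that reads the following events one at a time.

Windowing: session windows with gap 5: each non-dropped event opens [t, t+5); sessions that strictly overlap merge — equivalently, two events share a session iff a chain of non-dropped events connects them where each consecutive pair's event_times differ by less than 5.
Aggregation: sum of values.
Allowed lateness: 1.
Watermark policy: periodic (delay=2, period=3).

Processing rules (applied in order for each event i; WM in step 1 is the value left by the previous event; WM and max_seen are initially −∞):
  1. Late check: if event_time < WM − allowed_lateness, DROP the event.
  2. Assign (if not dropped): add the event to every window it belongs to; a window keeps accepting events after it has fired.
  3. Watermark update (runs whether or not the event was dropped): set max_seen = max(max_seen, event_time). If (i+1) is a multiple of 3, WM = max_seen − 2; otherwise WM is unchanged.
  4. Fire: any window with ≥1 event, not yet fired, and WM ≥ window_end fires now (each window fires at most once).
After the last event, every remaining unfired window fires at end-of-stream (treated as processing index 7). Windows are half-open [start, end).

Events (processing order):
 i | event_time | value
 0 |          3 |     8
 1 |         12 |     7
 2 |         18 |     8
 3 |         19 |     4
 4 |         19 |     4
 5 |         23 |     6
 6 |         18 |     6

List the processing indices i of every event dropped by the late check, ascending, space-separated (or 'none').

6

i=0 t=3 v=8: → [3,8); WM=−∞
i=1 t=12 v=7: → [12,17); WM=−∞
i=2 t=18 v=8: → [18,23); WM=16
i=3 t=19 v=4: → [18,24); WM=16
i=4 t=19 v=4: → [18,24); WM=16
i=5 t=23 v=6: → [18,28); WM=21
i=6 t=18 v=6: DROP (t<21-1); WM=21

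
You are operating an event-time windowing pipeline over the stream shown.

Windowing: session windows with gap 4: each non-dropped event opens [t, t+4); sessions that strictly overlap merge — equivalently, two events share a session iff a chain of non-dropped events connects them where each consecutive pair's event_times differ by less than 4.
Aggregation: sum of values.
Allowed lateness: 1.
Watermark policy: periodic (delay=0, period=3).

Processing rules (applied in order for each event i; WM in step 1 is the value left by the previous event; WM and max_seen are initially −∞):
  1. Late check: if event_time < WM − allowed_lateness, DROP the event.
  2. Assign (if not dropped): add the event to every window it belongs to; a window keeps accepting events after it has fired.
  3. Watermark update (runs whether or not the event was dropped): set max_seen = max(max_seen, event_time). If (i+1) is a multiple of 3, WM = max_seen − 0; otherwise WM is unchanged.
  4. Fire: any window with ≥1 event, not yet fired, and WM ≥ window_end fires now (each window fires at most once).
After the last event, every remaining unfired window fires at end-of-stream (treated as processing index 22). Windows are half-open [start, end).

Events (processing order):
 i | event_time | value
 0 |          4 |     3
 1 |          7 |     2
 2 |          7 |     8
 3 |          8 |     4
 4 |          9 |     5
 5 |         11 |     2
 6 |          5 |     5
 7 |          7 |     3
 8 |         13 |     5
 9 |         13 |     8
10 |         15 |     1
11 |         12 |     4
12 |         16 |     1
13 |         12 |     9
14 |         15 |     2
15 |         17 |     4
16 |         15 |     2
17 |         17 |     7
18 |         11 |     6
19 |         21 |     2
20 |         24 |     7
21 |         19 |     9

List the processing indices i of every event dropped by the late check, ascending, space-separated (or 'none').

6 7 13 18 21

i=0 t=4 v=3: → [4,8); WM=−∞
i=1 t=7 v=2: → [4,11); WM=−∞
i=2 t=7 v=8: → [4,11); WM=7
i=3 t=8 v=4: → [4,12); WM=7
i=4 t=9 v=5: → [4,13); WM=7
i=5 t=11 v=2: → [4,15); WM=11
i=6 t=5 v=5: DROP (t<11-1); WM=11
i=7 t=7 v=3: DROP (t<11-1); WM=11
i=8 t=13 v=5: → [4,17); WM=13
i=9 t=13 v=8: → [4,17); WM=13
i=10 t=15 v=1: → [4,19); WM=13
i=11 t=12 v=4: → [4,19); WM=15
i=12 t=16 v=1: → [4,20); WM=15
i=13 t=12 v=9: DROP (t<15-1); WM=15
i=14 t=15 v=2: → [4,20); WM=16
i=15 t=17 v=4: → [4,21); WM=16
i=16 t=15 v=2: → [4,21); WM=16
i=17 t=17 v=7: → [4,21); WM=17
i=18 t=11 v=6: DROP (t<17-1); WM=17
i=19 t=21 v=2: → [21,25); WM=17
i=20 t=24 v=7: → [21,28); WM=24
i=21 t=19 v=9: DROP (t<24-1); WM=24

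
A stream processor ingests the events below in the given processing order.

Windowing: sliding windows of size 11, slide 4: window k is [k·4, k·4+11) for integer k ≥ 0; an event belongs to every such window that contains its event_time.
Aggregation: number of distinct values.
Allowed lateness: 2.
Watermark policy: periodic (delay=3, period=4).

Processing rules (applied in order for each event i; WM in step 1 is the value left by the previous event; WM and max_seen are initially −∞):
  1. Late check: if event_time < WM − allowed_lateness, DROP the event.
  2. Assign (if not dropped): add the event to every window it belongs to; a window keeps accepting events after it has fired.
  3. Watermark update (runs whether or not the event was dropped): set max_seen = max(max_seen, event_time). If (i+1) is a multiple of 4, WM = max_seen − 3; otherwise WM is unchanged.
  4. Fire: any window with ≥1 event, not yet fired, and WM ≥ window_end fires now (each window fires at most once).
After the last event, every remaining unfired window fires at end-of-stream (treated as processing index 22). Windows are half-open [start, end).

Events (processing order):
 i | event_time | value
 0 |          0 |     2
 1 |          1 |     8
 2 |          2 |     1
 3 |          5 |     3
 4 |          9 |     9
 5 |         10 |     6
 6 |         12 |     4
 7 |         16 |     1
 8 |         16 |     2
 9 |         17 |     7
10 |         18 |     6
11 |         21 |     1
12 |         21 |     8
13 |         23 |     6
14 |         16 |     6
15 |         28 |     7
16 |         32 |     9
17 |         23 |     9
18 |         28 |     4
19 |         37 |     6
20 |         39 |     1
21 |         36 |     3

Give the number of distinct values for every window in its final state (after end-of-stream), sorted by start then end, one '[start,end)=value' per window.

i=0 t=0 v=2: → [0,11); WM=−∞
i=1 t=1 v=8: → [0,11); WM=−∞
i=2 t=2 v=1: → [0,11); WM=−∞
i=3 t=5 v=3: → [4,15),[0,11); WM=2
i=4 t=9 v=9: → [8,19),[4,15),[0,11); WM=2
i=5 t=10 v=6: → [8,19),[4,15),[0,11); WM=2
i=6 t=12 v=4: → [12,23),[8,19),[4,15); WM=2
i=7 t=16 v=1: → [16,27),[12,23),[8,19); WM=13; [0,11) fires=6
i=8 t=16 v=2: → [16,27),[12,23),[8,19); WM=13
i=9 t=17 v=7: → [16,27),[12,23),[8,19); WM=13
i=10 t=18 v=6: → [16,27),[12,23),[8,19); WM=13
i=11 t=21 v=1: → [20,31),[16,27),[12,23); WM=18; [4,15) fires=4
i=12 t=21 v=8: → [20,31),[16,27),[12,23); WM=18
i=13 t=23 v=6: → [20,31),[16,27); WM=18
i=14 t=16 v=6: → [16,27),[12,23),[8,19); WM=18
i=15 t=28 v=7: → [28,39),[24,35),[20,31); WM=25; [8,19) fires=6 [12,23) fires=6
i=16 t=32 v=9: → [32,43),[28,39),[24,35); WM=25
i=17 t=23 v=9: → [20,31),[16,27); WM=25
i=18 t=28 v=4: → [28,39),[24,35),[20,31); WM=25
i=19 t=37 v=6: → [36,47),[32,43),[28,39); WM=34; [16,27) fires=6 [20,31) fires=6
i=20 t=39 v=1: → [36,47),[32,43); WM=34
i=21 t=36 v=3: → [36,47),[32,43),[28,39); WM=34

[0,11)=6 [4,15)=4 [8,19)=6 [12,23)=6 [16,27)=6 [20,31)=6 [24,35)=3 [28,39)=5 [32,43)=4 [36,47)=3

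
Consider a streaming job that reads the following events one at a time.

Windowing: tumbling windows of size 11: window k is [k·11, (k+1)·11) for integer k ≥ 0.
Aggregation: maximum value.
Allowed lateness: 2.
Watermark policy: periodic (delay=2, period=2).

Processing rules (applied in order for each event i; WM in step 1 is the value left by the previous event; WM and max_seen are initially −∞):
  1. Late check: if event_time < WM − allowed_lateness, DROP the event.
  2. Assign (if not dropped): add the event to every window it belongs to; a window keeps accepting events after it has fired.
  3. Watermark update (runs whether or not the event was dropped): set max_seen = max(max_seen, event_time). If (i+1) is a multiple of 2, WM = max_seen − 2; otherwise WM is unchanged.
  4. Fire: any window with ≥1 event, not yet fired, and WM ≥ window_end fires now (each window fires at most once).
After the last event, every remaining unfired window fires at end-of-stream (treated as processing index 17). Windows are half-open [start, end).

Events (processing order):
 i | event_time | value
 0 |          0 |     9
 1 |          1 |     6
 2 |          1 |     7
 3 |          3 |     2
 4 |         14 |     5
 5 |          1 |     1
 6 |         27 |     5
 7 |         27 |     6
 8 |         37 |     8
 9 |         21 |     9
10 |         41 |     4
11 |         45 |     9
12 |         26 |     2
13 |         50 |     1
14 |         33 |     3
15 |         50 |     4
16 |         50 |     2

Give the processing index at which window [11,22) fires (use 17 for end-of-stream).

i=0 t=0 v=9: → [0,11); WM=−∞
i=1 t=1 v=6: → [0,11); WM=-1
i=2 t=1 v=7: → [0,11); WM=-1
i=3 t=3 v=2: → [0,11); WM=1
i=4 t=14 v=5: → [11,22); WM=1
i=5 t=1 v=1: → [0,11); WM=12; [0,11) fires=9
i=6 t=27 v=5: → [22,33); WM=12
i=7 t=27 v=6: → [22,33); WM=25; [11,22) fires=5
i=8 t=37 v=8: → [33,44); WM=25
i=9 t=21 v=9: DROP (t<25-2); WM=35; [22,33) fires=6
i=10 t=41 v=4: → [33,44); WM=35
i=11 t=45 v=9: → [44,55); WM=43
i=12 t=26 v=2: DROP (t<43-2); WM=43
i=13 t=50 v=1: → [44,55); WM=48; [33,44) fires=8
i=14 t=33 v=3: DROP (t<48-2); WM=48
i=15 t=50 v=4: → [44,55); WM=48
i=16 t=50 v=2: → [44,55); WM=48

7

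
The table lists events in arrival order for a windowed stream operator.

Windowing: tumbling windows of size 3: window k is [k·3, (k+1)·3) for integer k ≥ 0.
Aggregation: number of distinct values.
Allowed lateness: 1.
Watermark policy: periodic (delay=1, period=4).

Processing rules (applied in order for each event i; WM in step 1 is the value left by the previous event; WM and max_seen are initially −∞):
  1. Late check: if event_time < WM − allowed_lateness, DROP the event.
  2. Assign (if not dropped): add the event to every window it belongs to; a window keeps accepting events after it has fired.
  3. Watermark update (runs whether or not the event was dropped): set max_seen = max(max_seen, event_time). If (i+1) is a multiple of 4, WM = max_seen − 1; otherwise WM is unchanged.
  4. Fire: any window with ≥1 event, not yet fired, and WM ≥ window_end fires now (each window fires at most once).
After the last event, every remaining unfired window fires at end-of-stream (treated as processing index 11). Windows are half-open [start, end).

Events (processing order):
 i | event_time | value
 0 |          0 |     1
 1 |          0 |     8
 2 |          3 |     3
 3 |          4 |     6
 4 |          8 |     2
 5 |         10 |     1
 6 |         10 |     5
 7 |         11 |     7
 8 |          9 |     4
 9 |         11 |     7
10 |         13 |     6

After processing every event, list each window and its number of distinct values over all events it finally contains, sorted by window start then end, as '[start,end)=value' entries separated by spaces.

i=0 t=0 v=1: → [0,3); WM=−∞
i=1 t=0 v=8: → [0,3); WM=−∞
i=2 t=3 v=3: → [3,6); WM=−∞
i=3 t=4 v=6: → [3,6); WM=3; [0,3) fires=2
i=4 t=8 v=2: → [6,9); WM=3
i=5 t=10 v=1: → [9,12); WM=3
i=6 t=10 v=5: → [9,12); WM=3
i=7 t=11 v=7: → [9,12); WM=10; [3,6) fires=2 [6,9) fires=1
i=8 t=9 v=4: → [9,12); WM=10
i=9 t=11 v=7: → [9,12); WM=10
i=10 t=13 v=6: → [12,15); WM=10

[0,3)=2 [3,6)=2 [6,9)=1 [9,12)=4 [12,15)=1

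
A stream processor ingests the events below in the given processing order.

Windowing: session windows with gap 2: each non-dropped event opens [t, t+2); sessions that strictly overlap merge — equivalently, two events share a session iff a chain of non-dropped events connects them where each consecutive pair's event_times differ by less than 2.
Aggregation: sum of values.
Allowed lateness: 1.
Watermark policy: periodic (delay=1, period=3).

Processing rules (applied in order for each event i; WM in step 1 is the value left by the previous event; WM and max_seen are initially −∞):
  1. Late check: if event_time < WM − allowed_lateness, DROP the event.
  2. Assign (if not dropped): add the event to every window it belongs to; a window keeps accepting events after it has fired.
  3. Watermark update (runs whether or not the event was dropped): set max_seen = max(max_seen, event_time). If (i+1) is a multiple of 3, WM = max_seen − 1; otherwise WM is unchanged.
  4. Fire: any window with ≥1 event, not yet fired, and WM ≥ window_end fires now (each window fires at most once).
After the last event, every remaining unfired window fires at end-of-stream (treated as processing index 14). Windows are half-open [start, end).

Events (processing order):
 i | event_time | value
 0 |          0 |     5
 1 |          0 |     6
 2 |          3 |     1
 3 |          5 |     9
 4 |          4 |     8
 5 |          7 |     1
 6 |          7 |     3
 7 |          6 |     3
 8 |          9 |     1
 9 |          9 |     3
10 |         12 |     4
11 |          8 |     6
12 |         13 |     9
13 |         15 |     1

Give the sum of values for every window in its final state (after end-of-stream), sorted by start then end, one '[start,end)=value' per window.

i=0 t=0 v=5: → [0,2); WM=−∞
i=1 t=0 v=6: → [0,2); WM=−∞
i=2 t=3 v=1: → [3,5); WM=2
i=3 t=5 v=9: → [5,7); WM=2
i=4 t=4 v=8: → [3,7); WM=2
i=5 t=7 v=1: → [7,9); WM=6
i=6 t=7 v=3: → [7,9); WM=6
i=7 t=6 v=3: → [3,9); WM=6
i=8 t=9 v=1: → [9,11); WM=8
i=9 t=9 v=3: → [9,11); WM=8
i=10 t=12 v=4: → [12,14); WM=8
i=11 t=8 v=6: → [3,11); WM=11
i=12 t=13 v=9: → [12,15); WM=11
i=13 t=15 v=1: → [15,17); WM=11

[0,2)=11 [3,11)=35 [12,15)=13 [15,17)=1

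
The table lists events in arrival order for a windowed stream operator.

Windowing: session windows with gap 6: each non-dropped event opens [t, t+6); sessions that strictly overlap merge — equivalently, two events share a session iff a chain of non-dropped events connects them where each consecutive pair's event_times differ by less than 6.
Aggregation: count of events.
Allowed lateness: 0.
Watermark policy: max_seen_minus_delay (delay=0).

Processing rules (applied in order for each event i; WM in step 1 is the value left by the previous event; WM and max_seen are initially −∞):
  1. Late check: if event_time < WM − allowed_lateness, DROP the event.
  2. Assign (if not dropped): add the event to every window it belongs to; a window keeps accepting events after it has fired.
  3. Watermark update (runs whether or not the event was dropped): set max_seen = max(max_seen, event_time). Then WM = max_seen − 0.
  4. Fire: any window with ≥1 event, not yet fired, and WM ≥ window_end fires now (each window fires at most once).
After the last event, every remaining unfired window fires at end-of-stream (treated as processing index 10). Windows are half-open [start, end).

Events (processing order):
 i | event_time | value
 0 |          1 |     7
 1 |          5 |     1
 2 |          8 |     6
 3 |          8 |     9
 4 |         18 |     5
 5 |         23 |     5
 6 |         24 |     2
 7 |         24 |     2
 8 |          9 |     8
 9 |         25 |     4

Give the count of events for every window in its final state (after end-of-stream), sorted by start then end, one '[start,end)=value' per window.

[1,14)=4 [18,31)=5

i=0 t=1 v=7: → [1,7); WM=1
i=1 t=5 v=1: → [1,11); WM=5
i=2 t=8 v=6: → [1,14); WM=8
i=3 t=8 v=9: → [1,14); WM=8
i=4 t=18 v=5: → [18,24); WM=18
i=5 t=23 v=5: → [18,29); WM=23
i=6 t=24 v=2: → [18,30); WM=24
i=7 t=24 v=2: → [18,30); WM=24
i=8 t=9 v=8: DROP (t<24-0); WM=24
i=9 t=25 v=4: → [18,31); WM=25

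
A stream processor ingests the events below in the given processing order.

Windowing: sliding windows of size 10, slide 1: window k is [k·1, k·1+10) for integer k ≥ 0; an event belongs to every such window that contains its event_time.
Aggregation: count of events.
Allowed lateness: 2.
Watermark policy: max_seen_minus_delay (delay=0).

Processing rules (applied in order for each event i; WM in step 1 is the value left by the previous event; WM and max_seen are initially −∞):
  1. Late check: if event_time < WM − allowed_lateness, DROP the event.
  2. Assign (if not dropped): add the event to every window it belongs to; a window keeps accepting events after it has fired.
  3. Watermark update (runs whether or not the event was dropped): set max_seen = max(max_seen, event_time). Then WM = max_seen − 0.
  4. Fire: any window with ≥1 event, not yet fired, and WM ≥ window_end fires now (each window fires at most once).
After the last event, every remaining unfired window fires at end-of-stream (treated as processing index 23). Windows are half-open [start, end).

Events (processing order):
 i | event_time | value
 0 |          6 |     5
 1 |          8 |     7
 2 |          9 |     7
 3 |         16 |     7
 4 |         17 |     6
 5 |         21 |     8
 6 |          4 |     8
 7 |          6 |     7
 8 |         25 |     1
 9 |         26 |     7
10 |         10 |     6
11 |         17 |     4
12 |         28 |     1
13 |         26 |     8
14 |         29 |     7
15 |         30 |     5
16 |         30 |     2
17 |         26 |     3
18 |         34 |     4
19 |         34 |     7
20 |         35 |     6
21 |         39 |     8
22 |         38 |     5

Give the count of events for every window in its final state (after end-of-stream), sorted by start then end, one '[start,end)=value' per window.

[0,10)=3 [1,11)=3 [2,12)=3 [3,13)=3 [4,14)=3 [5,15)=3 [6,16)=3 [7,17)=3 [8,18)=4 [9,19)=3 [10,20)=2 [11,21)=2 [12,22)=3 [13,23)=3 [14,24)=3 [15,25)=3 [16,26)=4 [17,27)=5 [18,28)=4 [19,29)=5 [20,30)=6 [21,31)=8 [22,32)=7 [23,33)=7 [24,34)=7 [25,35)=9 [26,36)=9 [27,37)=7 [28,38)=7 [29,39)=7 [30,40)=7 [31,41)=5 [32,42)=5 [33,43)=5 [34,44)=5 [35,45)=3 [36,46)=2 [37,47)=2 [38,48)=2 [39,49)=1

i=0 t=6 v=5: → [6,16),[5,15),[4,14),[3,13),[2,12),[1,11),[0,10); WM=6
i=1 t=8 v=7: → [8,18),[7,17),[6,16),[5,15),[4,14),[3,13),[2,12),[1,11),[0,10); WM=8
i=2 t=9 v=7: → [9,19),[8,18),[7,17),[6,16),[5,15),[4,14),[3,13),[2,12),[1,11),[0,10); WM=9
i=3 t=16 v=7: → [16,26),[15,25),[14,24),[13,23),[12,22),[11,21),[10,20),[9,19),[8,18),[7,17); WM=16; [0,10) fires=3 [1,11) fires=3 [2,12) fires=3 [3,13) fires=3 [4,14) fires=3 [5,15) fires=3 [6,16) fires=3
i=4 t=17 v=6: → [17,27),[16,26),[15,25),[14,24),[13,23),[12,22),[11,21),[10,20),[9,19),[8,18); WM=17; [7,17) fires=3
i=5 t=21 v=8: → [21,31),[20,30),[19,29),[18,28),[17,27),[16,26),[15,25),[14,24),[13,23),[12,22); WM=21; [8,18) fires=4 [9,19) fires=3 [10,20) fires=2 [11,21) fires=2
i=6 t=4 v=8: DROP (t<21-2); WM=21
i=7 t=6 v=7: DROP (t<21-2); WM=21
i=8 t=25 v=1: → [25,35),[24,34),[23,33),[22,32),[21,31),[20,30),[19,29),[18,28),[17,27),[16,26); WM=25; [12,22) fires=3 [13,23) fires=3 [14,24) fires=3 [15,25) fires=3
i=9 t=26 v=7: → [26,36),[25,35),[24,34),[23,33),[22,32),[21,31),[20,30),[19,29),[18,28),[17,27); WM=26; [16,26) fires=4
i=10 t=10 v=6: DROP (t<26-2); WM=26
i=11 t=17 v=4: DROP (t<26-2); WM=26
i=12 t=28 v=1: → [28,38),[27,37),[26,36),[25,35),[24,34),[23,33),[22,32),[21,31),[20,30),[19,29); WM=28; [17,27) fires=4 [18,28) fires=3
i=13 t=26 v=8: → [26,36),[25,35),[24,34),[23,33),[22,32),[21,31),[20,30),[19,29),[18,28),[17,27); WM=28
i=14 t=29 v=7: → [29,39),[28,38),[27,37),[26,36),[25,35),[24,34),[23,33),[22,32),[21,31),[20,30); WM=29; [19,29) fires=5
i=15 t=30 v=5: → [30,40),[29,39),[28,38),[27,37),[26,36),[25,35),[24,34),[23,33),[22,32),[21,31); WM=30; [20,30) fires=6
i=16 t=30 v=2: → [30,40),[29,39),[28,38),[27,37),[26,36),[25,35),[24,34),[23,33),[22,32),[21,31); WM=30
i=17 t=26 v=3: DROP (t<30-2); WM=30
i=18 t=34 v=4: → [34,44),[33,43),[32,42),[31,41),[30,40),[29,39),[28,38),[27,37),[26,36),[25,35); WM=34; [21,31) fires=8 [22,32) fires=7 [23,33) fires=7 [24,34) fires=7
i=19 t=34 v=7: → [34,44),[33,43),[32,42),[31,41),[30,40),[29,39),[28,38),[27,37),[26,36),[25,35); WM=34
i=20 t=35 v=6: → [35,45),[34,44),[33,43),[32,42),[31,41),[30,40),[29,39),[28,38),[27,37),[26,36); WM=35; [25,35) fires=9
i=21 t=39 v=8: → [39,49),[38,48),[37,47),[36,46),[35,45),[34,44),[33,43),[32,42),[31,41),[30,40); WM=39; [26,36) fires=9 [27,37) fires=7 [28,38) fires=7 [29,39) fires=6
i=22 t=38 v=5: → [38,48),[37,47),[36,46),[35,45),[34,44),[33,43),[32,42),[31,41),[30,40),[29,39); WM=39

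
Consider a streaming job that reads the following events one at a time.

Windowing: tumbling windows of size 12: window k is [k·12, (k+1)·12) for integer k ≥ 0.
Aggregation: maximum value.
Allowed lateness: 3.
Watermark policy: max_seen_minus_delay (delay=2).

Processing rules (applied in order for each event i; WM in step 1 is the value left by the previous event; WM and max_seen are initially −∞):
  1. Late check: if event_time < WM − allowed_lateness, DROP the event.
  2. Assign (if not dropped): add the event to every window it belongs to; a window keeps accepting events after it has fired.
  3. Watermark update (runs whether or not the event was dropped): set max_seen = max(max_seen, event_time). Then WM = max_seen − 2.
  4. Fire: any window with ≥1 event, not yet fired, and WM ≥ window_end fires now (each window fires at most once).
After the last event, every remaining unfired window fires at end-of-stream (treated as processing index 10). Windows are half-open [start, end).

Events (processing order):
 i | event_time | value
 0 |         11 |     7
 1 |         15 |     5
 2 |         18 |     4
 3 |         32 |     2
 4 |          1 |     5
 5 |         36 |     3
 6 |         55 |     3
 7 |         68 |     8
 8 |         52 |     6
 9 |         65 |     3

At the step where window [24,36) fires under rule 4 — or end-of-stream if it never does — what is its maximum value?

i=0 t=11 v=7: → [0,12); WM=9
i=1 t=15 v=5: → [12,24); WM=13; [0,12) fires=7
i=2 t=18 v=4: → [12,24); WM=16
i=3 t=32 v=2: → [24,36); WM=30; [12,24) fires=5
i=4 t=1 v=5: DROP (t<30-3); WM=30
i=5 t=36 v=3: → [36,48); WM=34
i=6 t=55 v=3: → [48,60); WM=53; [24,36) fires=2 [36,48) fires=3
i=7 t=68 v=8: → [60,72); WM=66; [48,60) fires=3
i=8 t=52 v=6: DROP (t<66-3); WM=66
i=9 t=65 v=3: → [60,72); WM=66

2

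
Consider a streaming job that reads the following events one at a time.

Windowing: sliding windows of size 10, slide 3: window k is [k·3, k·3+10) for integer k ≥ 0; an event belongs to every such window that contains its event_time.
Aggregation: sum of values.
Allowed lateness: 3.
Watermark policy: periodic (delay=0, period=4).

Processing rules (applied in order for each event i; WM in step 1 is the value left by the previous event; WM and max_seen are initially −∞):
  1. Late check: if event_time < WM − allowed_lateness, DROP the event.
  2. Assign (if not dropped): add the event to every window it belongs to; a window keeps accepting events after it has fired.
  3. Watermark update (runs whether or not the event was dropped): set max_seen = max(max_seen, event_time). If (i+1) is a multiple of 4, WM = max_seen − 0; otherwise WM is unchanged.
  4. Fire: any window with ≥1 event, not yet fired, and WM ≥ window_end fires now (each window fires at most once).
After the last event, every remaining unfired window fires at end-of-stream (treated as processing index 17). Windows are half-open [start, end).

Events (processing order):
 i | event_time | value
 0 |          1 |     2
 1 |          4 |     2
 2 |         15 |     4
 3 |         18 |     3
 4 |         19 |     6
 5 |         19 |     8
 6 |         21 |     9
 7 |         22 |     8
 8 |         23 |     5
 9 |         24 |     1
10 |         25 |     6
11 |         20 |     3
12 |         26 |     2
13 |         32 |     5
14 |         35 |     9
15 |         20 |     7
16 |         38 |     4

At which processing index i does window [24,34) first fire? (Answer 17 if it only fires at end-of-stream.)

i=0 t=1 v=2: → [0,10); WM=−∞
i=1 t=4 v=2: → [3,13),[0,10); WM=−∞
i=2 t=15 v=4: → [15,25),[12,22),[9,19),[6,16); WM=−∞
i=3 t=18 v=3: → [18,28),[15,25),[12,22),[9,19); WM=18; [0,10) fires=4 [3,13) fires=2 [6,16) fires=4
i=4 t=19 v=6: → [18,28),[15,25),[12,22); WM=18
i=5 t=19 v=8: → [18,28),[15,25),[12,22); WM=18
i=6 t=21 v=9: → [21,31),[18,28),[15,25),[12,22); WM=18
i=7 t=22 v=8: → [21,31),[18,28),[15,25); WM=22; [9,19) fires=7 [12,22) fires=30
i=8 t=23 v=5: → [21,31),[18,28),[15,25); WM=22
i=9 t=24 v=1: → [24,34),[21,31),[18,28),[15,25); WM=22
i=10 t=25 v=6: → [24,34),[21,31),[18,28); WM=22
i=11 t=20 v=3: → [18,28),[15,25),[12,22); WM=25; [15,25) fires=47
i=12 t=26 v=2: → [24,34),[21,31),[18,28); WM=25
i=13 t=32 v=5: → [30,40),[27,37),[24,34); WM=25
i=14 t=35 v=9: → [33,43),[30,40),[27,37); WM=25
i=15 t=20 v=7: DROP (t<25-3); WM=35; [18,28) fires=51 [21,31) fires=31 [24,34) fires=14
i=16 t=38 v=4: → [36,46),[33,43),[30,40); WM=35

15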